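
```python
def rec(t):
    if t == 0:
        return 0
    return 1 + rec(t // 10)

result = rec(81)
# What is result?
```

Count of digits of 81: 2

Answer: 2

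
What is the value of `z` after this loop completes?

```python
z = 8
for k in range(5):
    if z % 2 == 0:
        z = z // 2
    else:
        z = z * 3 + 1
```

Collatz-style transformation from 8
`z` takes the values: 8 → 4 → 2 → 1 → 4 → 2

Answer: 2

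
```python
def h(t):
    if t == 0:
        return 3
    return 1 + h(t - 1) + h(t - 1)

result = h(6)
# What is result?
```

h(t) = 1 + 2·h(t-1), h(0)=3. Closed form: (3+1)·2^6 - 1 = 255.

Answer: 255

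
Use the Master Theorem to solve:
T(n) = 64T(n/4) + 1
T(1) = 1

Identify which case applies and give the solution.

a=64, b=4, f(n)=1. log_4(64) = 3. Since c=0 < 3, Case 1 applies: T(n) = Θ(n^log_b(a)) = O(n^3).

Answer: O(n^3) - Case 1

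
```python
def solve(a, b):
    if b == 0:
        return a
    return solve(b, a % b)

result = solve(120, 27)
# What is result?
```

solve(120, 27) -> solve(27, 12) -> solve(12, 3) -> solve(3, 0) -> 3

Answer: 3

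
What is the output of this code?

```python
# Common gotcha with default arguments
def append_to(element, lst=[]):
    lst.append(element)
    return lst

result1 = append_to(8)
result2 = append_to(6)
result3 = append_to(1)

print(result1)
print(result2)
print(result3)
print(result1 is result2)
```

Key concept: mutable default argument gotcha.
Step by step:
`result1 = append_to(8)` → result1 = [8]
`result2 = append_to(6)` → result1 = [8, 6] (same object as result2); result2 = [8, 6] (same object as result1)
`result3 = append_to(1)` → result1 = [8, 6, 1] (same object as result2, result3); result2 = [8, 6, 1] (same object as result1, result3); result3 = [8, 6, 1] (same object as result1, result2)
`print(result1)` → prints [8, 6, 1]
`print(result2)` → prints [8, 6, 1]
`print(result3)` → prints [8, 6, 1]
`print(result1 is result2)` → prints True

Answer:
[8, 6, 1]
[8, 6, 1]
[8, 6, 1]
True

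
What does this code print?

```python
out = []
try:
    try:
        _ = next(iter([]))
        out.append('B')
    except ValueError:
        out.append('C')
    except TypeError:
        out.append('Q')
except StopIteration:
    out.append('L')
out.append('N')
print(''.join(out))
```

Execution trace: 'L' (outer except StopIteration) → 'N' (after the try/except). Output: LN

Answer: LN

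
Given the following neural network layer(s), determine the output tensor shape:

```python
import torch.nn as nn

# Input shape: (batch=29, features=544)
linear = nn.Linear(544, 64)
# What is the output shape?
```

Input: (29, 544) -> Output: (29, 64)

Answer: (29, 64)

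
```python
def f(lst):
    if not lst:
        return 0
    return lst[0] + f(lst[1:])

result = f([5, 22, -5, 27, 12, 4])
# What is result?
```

5 + 22 + (-5) + 27 + 12 + 4 + 0 = 65

Answer: 65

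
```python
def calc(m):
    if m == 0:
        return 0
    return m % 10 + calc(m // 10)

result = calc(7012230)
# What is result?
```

Sum of digits of 7012230: 0 + 3 + 2 + 2 + 1 + 0 + 7 = 15

Answer: 15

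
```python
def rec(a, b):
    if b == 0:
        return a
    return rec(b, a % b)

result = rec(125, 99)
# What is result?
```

rec(125, 99) -> rec(99, 26) -> rec(26, 21) -> rec(21, 5) -> rec(5, 1) -> rec(1, 0) -> 1

Answer: 1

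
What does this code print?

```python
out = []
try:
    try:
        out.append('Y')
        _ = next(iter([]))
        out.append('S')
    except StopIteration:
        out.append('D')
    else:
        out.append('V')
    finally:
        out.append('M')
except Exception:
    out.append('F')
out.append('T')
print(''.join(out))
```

Execution trace: 'Y' (inner try body) → 'D' (inner except StopIteration) → 'M' (inner finally) → 'T' (after the try/except). Output: YDMT

Answer: YDMT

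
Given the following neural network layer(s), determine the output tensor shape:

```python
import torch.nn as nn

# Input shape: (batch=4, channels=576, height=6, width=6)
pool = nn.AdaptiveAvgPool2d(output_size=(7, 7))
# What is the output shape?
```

Input: (4, 576, 6, 6) -> Output: (4, 576, 7, 7)

Answer: (4, 576, 7, 7)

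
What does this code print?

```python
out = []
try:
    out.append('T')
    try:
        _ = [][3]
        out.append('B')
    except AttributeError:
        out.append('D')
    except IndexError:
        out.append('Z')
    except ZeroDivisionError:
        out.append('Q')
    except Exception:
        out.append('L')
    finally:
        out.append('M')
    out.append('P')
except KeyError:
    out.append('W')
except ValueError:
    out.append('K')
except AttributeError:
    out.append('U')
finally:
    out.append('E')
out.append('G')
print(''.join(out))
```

Execution trace: 'T' (try body) → 'Z' (inner except IndexError) → 'M' (inner finally) → 'P' (try body, no exception) → 'E' (finally) → 'G' (after the try/except). Output: TZMPEG

Answer: TZMPEG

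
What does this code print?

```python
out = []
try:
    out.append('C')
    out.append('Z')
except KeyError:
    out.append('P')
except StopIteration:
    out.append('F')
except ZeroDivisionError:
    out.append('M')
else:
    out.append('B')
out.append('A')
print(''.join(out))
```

Execution trace: 'C' (try body) → 'Z' (try body, no exception) → 'B' (else) → 'A' (after the try/except). Output: CZBA

Answer: CZBA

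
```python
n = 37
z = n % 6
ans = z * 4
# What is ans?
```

Trace:
`n = 37` → n = 37
`z = n % 6` → z = 1
`ans = z * 4` → ans = 4
So ans = 4

Answer: 4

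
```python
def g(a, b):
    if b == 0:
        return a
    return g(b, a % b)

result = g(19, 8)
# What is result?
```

g(19, 8) -> g(8, 3) -> g(3, 2) -> g(2, 1) -> g(1, 0) -> 1

Answer: 1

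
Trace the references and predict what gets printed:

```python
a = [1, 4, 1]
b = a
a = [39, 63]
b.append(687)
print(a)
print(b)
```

Key concept: rebinding vs mutation: a is rebound to a new list, b still points at the original.
Step by step:
`a = [1, 4, 1]` → a = [1, 4, 1]
`b = a` → b = [1, 4, 1] (same object as a)
`a = [39, 63]` → a = [39, 63]
`b.append(687)` → b = [1, 4, 1, 687]
`print(a)` → prints [39, 63]
`print(b)` → prints [1, 4, 1, 687]

Answer:
[39, 63]
[1, 4, 1, 687]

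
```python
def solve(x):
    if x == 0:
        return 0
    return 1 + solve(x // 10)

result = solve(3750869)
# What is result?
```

Count of digits of 3750869: 7

Answer: 7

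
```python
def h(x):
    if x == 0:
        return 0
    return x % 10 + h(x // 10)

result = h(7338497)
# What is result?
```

Sum of digits of 7338497: 7 + 9 + 4 + 8 + 3 + 3 + 7 = 41

Answer: 41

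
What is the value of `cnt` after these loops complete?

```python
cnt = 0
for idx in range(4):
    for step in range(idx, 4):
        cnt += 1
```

Upper triangle: 4 + 3 + ... + 1
`cnt` takes the values: 0 → 1 → 2 → 3 → 4 → 5 → 6 → 7 → 8 → 9 → 10

Answer: 10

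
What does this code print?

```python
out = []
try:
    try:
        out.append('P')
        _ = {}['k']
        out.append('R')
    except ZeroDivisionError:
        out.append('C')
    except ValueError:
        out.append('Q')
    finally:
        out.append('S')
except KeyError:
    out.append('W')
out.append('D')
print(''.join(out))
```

Execution trace: 'P' (inner try body) → 'S' (inner finally) → 'W' (outer except KeyError) → 'D' (after the try/except). Output: PSWD

Answer: PSWD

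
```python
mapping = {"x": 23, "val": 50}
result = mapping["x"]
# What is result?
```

Trace:
`mapping = {"x": 23, "val": 50}` → mapping = {'x': 23, 'val': 50}
`result = mapping["x"]` → result = 23
So result = 23

Answer: 23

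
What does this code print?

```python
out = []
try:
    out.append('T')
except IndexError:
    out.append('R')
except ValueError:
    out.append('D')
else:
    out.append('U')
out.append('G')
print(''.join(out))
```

Execution trace: 'T' (try body, no exception) → 'U' (else) → 'G' (after the try/except). Output: TUG

Answer: TUG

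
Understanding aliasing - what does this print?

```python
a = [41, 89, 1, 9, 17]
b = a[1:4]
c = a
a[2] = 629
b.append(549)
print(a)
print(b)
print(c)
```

Key concept: slice vs alias.
Step by step:
`a = [41, 89, 1, 9, 17]` → a = [41, 89, 1, 9, 17]
`b = a[1:4]` → b = [89, 1, 9]
`c = a` → c = [41, 89, 1, 9, 17] (same object as a)
`a[2] = 629` → a = [41, 89, 629, 9, 17] (same object as c); c = [41, 89, 629, 9, 17] (same object as a)
`b.append(549)` → b = [89, 1, 9, 549]
`print(a)` → prints [41, 89, 629, 9, 17]
`print(b)` → prints [89, 1, 9, 549]
`print(c)` → prints [41, 89, 629, 9, 17]

Answer:
[41, 89, 629, 9, 17]
[89, 1, 9, 549]
[41, 89, 629, 9, 17]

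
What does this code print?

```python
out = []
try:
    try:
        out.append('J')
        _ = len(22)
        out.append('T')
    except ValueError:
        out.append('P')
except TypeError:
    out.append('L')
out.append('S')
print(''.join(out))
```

Execution trace: 'J' (try body) → 'L' (outer except TypeError) → 'S' (after the try/except). Output: JLS

Answer: JLS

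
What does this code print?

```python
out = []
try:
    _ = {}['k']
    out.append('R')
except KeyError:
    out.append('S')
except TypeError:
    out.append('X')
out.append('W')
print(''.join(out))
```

Execution trace: 'S' (except KeyError) → 'W' (after the try/except). Output: SW

Answer: SW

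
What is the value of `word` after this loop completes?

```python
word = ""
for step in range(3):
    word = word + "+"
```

Repeat '+' 3 times
`word` takes the values: "" → "+" → "++" → "+++"

Answer: "+++"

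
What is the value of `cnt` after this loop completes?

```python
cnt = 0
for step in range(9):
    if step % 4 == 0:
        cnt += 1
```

Count numbers divisible by 4 in range(9)
`cnt` takes the values: 0 → 1 → 2 → 3

Answer: 3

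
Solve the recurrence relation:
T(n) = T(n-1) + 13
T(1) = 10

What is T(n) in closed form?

Unrolling: T(n) = T(1) + 13·(n-1) = 10 + 13(n-1) = 13n - 3.

Answer: T(n) = 13n - 3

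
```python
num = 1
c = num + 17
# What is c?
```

Trace:
`num = 1` → num = 1
`c = num + 17` → c = 18
So c = 18

Answer: 18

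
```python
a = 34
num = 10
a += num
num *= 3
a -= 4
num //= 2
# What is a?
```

Trace:
`a = 34` → a = 34
`num = 10` → num = 10
`a += num` → a = 44
`num *= 3` → num = 30
`a -= 4` → a = 40
`num //= 2` → num = 15
So a = 40

Answer: 40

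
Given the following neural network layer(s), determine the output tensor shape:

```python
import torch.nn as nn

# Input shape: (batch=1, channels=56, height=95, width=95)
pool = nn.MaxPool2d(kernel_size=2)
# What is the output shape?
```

Input: (1, 56, 95, 95) -> Output: (1, 56, 47, 47)

Answer: (1, 56, 47, 47)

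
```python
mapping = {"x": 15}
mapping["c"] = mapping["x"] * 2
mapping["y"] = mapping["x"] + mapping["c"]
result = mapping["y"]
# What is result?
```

Trace:
`mapping = {"x": 15}` → mapping = {'x': 15}
`mapping["c"] = mapping["x"] * 2` → mapping = {'x': 15, 'c': 30}
`mapping["y"] = mapping["x"] + mapping["c"]` → mapping = {'x': 15, 'c': 30, 'y': 45}
`result = mapping["y"]` → result = 45
So result = 45

Answer: 45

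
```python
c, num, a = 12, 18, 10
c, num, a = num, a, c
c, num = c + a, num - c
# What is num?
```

Trace:
`c, num, a = 12, 18, 10` → c = 12; num = 18; a = 10
`c, num, a = num, a, c` → c = 18; num = 10; a = 12
`c, num = c + a, num - c` → c = 30; num = -8
So num = -8

Answer: -8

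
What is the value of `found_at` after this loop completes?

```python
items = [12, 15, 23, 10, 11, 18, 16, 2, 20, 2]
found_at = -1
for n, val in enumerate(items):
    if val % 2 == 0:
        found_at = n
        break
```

First even number index in [12, 15, 23, 10, 11, 18, 16, 2, 20, 2]
`found_at` takes the values: -1 → 0

Answer: 0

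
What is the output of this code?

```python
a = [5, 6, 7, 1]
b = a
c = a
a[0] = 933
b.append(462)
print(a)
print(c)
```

Key concept: multiple aliases.
Step by step:
`a = [5, 6, 7, 1]` → a = [5, 6, 7, 1]
`b = a` → b = [5, 6, 7, 1] (same object as a)
`c = a` → c = [5, 6, 7, 1] (same object as a, b)
`a[0] = 933` → a = [933, 6, 7, 1] (same object as b, c); b = [933, 6, 7, 1] (same object as a, c); c = [933, 6, 7, 1] (same object as a, b)
`b.append(462)` → a = [933, 6, 7, 1, 462] (same object as b, c); b = [933, 6, 7, 1, 462] (same object as a, c); c = [933, 6, 7, 1, 462] (same object as a, b)
`print(a)` → prints [933, 6, 7, 1, 462]
`print(c)` → prints [933, 6, 7, 1, 462]

Answer:
[933, 6, 7, 1, 462]
[933, 6, 7, 1, 462]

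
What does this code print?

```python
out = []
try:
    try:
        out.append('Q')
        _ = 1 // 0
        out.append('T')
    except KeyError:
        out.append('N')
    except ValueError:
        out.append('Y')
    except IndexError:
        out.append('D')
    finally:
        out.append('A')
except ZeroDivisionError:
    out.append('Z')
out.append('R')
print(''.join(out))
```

Execution trace: 'Q' (try body) → 'A' (finally) → 'Z' (outer except ZeroDivisionError) → 'R' (after the try/except). Output: QAZR

Answer: QAZR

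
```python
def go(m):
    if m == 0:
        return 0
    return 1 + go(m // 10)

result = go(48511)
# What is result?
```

Count of digits of 48511: 5

Answer: 5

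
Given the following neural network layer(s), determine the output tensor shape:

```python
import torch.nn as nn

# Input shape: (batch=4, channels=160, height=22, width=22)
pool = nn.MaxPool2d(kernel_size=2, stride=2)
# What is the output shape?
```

Input: (4, 160, 22, 22) -> Output: (4, 160, 11, 11)

Answer: (4, 160, 11, 11)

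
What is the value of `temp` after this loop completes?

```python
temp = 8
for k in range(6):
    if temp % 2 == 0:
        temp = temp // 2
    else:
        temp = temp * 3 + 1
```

Collatz-style transformation from 8
`temp` takes the values: 8 → 4 → 2 → 1 → 4 → 2 → 1

Answer: 1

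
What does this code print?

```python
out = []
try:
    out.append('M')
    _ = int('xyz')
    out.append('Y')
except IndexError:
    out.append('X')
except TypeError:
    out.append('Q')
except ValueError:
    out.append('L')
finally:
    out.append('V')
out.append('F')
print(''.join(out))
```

Execution trace: 'M' (try body) → 'L' (except ValueError) → 'V' (finally) → 'F' (after the try/except). Output: MLVF

Answer: MLVF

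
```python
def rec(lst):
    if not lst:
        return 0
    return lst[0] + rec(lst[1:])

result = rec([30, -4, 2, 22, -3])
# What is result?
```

30 + (-4) + 2 + 22 + (-3) + 0 = 47

Answer: 47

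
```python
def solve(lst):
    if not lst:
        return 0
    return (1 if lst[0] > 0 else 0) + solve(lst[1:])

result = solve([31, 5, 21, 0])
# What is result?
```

Count of positive elements in [31, 5, 21, 0] = 3

Answer: 3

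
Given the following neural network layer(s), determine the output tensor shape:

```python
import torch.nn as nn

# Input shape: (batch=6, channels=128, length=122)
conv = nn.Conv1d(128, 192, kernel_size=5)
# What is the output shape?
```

Input: (6, 128, 122) -> Output: (6, 192, 118)

Answer: (6, 192, 118)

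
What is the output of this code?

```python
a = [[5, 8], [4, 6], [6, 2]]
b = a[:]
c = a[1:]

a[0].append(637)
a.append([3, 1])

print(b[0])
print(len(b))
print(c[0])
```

Key concept: slice with nested mutation.
Step by step:
`a = [[5, 8], [4, 6], [6, 2]]` → a = [[5, 8], [4, 6], [6, 2]]
`b = a[:]` → b = [[5, 8], [4, 6], [6, 2]]
`c = a[1:]` → c = [[4, 6], [6, 2]]
`a[0].append(637)` → a = [[5, 8, 637], [4, 6], [6, 2]]; b = [[5, 8, 637], [4, 6], [6, 2]]
`a.append([3, 1])` → a = [[5, 8, 637], [4, 6], [6, 2], [3, 1]]
`print(b[0])` → prints [5, 8, 637]
`print(len(b))` → prints 3
`print(c[0])` → prints [4, 6]

Answer:
[5, 8, 637]
3
[4, 6]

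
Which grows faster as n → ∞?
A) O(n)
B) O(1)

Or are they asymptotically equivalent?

O(n) vs O(1): Higher order terms dominate.

Answer: A) O(n) grows faster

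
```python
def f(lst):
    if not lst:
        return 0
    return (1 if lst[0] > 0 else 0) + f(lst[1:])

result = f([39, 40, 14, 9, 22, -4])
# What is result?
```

Count of positive elements in [39, 40, 14, 9, 22, -4] = 5

Answer: 5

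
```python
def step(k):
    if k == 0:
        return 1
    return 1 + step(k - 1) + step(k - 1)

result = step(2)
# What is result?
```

step(k) = 1 + 2·step(k-1), step(0)=1. Closed form: (1+1)·2^2 - 1 = 7.

Answer: 7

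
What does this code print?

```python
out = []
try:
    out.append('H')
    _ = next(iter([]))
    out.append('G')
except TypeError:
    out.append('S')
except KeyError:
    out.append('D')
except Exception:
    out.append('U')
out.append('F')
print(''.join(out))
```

Execution trace: 'H' (try body) → 'U' (except Exception) → 'F' (after the try/except). Output: HUF

Answer: HUF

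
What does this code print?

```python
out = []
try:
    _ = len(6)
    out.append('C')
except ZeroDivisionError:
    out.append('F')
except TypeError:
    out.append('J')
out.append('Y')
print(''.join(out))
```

Execution trace: 'J' (except TypeError) → 'Y' (after the try/except). Output: JY

Answer: JY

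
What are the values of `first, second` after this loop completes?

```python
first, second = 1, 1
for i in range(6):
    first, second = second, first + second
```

Fibonacci: after 6 iterations
`first, second` takes the values: (1, 1) → (1, 2) → (2, 3) → (3, 5) → (5, 8) → (8, 13) → (13, 21)

Answer: 13, 21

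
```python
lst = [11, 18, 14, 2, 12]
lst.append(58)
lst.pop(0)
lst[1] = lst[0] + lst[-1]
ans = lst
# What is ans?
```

Trace:
`lst = [11, 18, 14, 2, 12]` → lst = [11, 18, 14, 2, 12]
`lst.append(58)` → lst = [11, 18, 14, 2, 12, 58]
`lst.pop(0)` → lst = [18, 14, 2, 12, 58]
`lst[1] = lst[0] + lst[-1]` → lst = [18, 76, 2, 12, 58]
`ans = lst` → ans = [18, 76, 2, 12, 58]
So ans = [18, 76, 2, 12, 58]

Answer: [18, 76, 2, 12, 58]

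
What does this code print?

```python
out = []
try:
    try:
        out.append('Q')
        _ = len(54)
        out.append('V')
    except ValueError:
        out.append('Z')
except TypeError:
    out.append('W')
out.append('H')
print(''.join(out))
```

Execution trace: 'Q' (inner try body) → 'W' (outer except TypeError) → 'H' (after the try/except). Output: QWH

Answer: QWH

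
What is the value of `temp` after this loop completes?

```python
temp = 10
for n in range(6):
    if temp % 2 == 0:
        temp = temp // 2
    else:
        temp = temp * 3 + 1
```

Collatz-style transformation from 10
`temp` takes the values: 10 → 5 → 16 → 8 → 4 → 2 → 1

Answer: 1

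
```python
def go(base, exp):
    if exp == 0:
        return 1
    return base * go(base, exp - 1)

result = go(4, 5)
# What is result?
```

go(4, 5) = 4 * 4 * 4 * 4 * 4 = 1024

Answer: 1024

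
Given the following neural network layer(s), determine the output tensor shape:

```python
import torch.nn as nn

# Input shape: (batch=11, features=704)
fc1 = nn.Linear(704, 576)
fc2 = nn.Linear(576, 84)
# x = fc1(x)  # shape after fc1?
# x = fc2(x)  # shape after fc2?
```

Input: (11, 704) -> after fc1: (11, 576) -> Output: (11, 84)

Answer: (11, 84)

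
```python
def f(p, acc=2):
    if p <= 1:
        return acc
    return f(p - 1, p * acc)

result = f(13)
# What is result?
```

Accumulator trace (n, acc): (13, 2) -> (12, 26) -> (11, 312) -> (10, 3432) -> (9, 34320) -> (8, 308880) -> (7, 2471040) -> (6, 17297280) -> (5, 103783680) -> (4, 518918400) -> (3, 2075673600) -> (2, 6227020800) -> (1, 12454041600) -> return 12454041600

Answer: 12454041600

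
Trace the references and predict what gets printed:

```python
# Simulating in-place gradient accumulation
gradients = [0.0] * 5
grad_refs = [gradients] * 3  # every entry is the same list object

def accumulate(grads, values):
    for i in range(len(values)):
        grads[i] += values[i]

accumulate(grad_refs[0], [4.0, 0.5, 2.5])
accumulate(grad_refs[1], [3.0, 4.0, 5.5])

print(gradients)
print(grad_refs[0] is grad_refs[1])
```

Key concept: gradient accumulation aliasing.
Step by step:
`gradients = [0.0] * 5` → gradients = [0.0, 0.0, 0.0, 0.0, 0.0]
`grad_refs = [gradients] * 3` → grad_refs = [[0.0, 0.0, 0.0, 0.0, 0.0], [0.0, 0.0, 0.0, 0.0, 0.0], [0.0, 0.0, 0.0, 0.0, 0.0]]
`accumulate(grad_refs[0], [4.0, 0.5, 2.5])` → gradients = [4.0, 0.5, 2.5, 0.0, 0.0]; grad_refs = [[4.0, 0.5, 2.5, 0.0, 0.0], [4.0, 0.5, 2.5, 0.0, 0.0], [4.0, 0.5, 2.5, 0.0, 0.0]]
`accumulate(grad_refs[1], [3.0, 4.0, 5.5])` → gradients = [7.0, 4.5, 8.0, 0.0, 0.0]; grad_refs = [[7.0, 4.5, 8.0, 0.0, 0.0], [7.0, 4.5, 8.0, 0.0, 0.0], [7.0, 4.5, 8.0, 0.0, 0.0]]
`print(gradients)` → prints [7.0, 4.5, 8.0, 0.0, 0.0]
`print(grad_refs[0] is grad_refs[1])` → prints True

Answer:
[7.0, 4.5, 8.0, 0.0, 0.0]
True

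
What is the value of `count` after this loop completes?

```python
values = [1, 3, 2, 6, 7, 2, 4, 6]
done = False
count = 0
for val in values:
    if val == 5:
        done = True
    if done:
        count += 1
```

Count elements after first 5 in [1, 3, 2, 6, 7, 2, 4, 6]
`count` takes the values: 0

Answer: 0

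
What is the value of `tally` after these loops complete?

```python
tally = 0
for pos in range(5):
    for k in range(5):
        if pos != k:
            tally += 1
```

5² - 5 (exclude diagonal)
`tally` takes the values: 0 → 1 → 2 → 3 → 4 → 5 → 6 → 7 → 8 → 9 → 10 → 11 → 12 → 13 → 14 → 15 → 16 → 17 → 18 → 19 → 20

Answer: 20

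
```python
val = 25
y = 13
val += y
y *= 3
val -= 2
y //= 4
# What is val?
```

Trace:
`val = 25` → val = 25
`y = 13` → y = 13
`val += y` → val = 38
`y *= 3` → y = 39
`val -= 2` → val = 36
`y //= 4` → y = 9
So val = 36

Answer: 36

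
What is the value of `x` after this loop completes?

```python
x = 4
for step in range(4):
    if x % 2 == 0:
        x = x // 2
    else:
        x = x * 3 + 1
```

Collatz-style transformation from 4
`x` takes the values: 4 → 2 → 1 → 4 → 2

Answer: 2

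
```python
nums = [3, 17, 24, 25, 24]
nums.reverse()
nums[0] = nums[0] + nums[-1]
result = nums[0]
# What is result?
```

Trace:
`nums = [3, 17, 24, 25, 24]` → nums = [3, 17, 24, 25, 24]
`nums.reverse()` → nums = [24, 25, 24, 17, 3]
`nums[0] = nums[0] + nums[-1]` → nums = [27, 25, 24, 17, 3]
`result = nums[0]` → result = 27
So result = 27

Answer: 27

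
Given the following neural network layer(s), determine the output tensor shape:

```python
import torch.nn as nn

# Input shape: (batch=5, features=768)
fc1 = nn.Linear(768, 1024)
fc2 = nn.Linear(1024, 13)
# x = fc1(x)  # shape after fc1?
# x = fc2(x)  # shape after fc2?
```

Input: (5, 768) -> after fc1: (5, 1024) -> Output: (5, 13)

Answer: (5, 13)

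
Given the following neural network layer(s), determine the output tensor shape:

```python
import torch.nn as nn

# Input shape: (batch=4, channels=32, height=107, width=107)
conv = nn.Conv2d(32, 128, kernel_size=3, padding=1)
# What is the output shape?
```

Input: (4, 32, 107, 107) -> Output: (4, 128, 107, 107)

Answer: (4, 128, 107, 107)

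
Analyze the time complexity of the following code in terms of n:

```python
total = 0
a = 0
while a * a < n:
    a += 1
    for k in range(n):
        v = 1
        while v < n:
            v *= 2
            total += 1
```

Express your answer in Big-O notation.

Each loop level contributes: √n × n × log n. Multiplying the contributions gives O(n√n log n).

Answer: O(n√n log n)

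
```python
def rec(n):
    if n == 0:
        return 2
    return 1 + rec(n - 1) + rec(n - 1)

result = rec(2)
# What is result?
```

rec(n) = 1 + 2·rec(n-1), rec(0)=2. Closed form: (2+1)·2^2 - 1 = 11.

Answer: 11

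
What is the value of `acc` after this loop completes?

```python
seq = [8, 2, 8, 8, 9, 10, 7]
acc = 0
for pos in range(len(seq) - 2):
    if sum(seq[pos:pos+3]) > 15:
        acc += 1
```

Count windows with sum > 15
`acc` takes the values: 0 → 1 → 2 → 3 → 4 → 5

Answer: 5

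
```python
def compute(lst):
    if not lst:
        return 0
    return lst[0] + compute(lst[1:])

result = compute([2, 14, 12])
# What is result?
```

2 + 14 + 12 + 0 = 28

Answer: 28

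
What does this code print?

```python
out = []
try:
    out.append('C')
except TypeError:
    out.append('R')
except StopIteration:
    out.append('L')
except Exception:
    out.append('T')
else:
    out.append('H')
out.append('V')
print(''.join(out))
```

Execution trace: 'C' (try body, no exception) → 'H' (else) → 'V' (after the try/except). Output: CHV

Answer: CHV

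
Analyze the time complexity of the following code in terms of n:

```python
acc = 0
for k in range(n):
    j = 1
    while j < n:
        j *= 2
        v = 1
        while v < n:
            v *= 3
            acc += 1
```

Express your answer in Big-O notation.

Each loop level contributes: n × log n × log n. Multiplying the contributions gives O(n log² n).

Answer: O(n log² n)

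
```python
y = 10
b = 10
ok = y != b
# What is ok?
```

Trace:
`y = 10` → y = 10
`b = 10` → b = 10
`ok = y != b` → ok = False
So ok = False

Answer: False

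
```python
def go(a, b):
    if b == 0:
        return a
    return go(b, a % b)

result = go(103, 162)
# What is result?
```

go(103, 162) -> go(162, 103) -> go(103, 59) -> go(59, 44) -> go(44, 15) -> go(15, 14) -> go(14, 1) -> go(1, 0) -> 1

Answer: 1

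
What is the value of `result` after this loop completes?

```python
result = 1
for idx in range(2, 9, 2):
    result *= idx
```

Product of even numbers 2 to 8
`result` takes the values: 1 → 2 → 8 → 48 → 384

Answer: 384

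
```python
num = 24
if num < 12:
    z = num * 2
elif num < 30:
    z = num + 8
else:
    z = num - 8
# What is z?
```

Trace:
`num = 24` → num = 24
`if num < 12: ...` → num < 12 is False, num < 30 is True → z = 32
So z = 32

Answer: 32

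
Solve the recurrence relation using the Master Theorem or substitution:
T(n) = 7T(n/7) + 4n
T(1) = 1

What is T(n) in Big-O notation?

By Master Theorem: a=7, b=7, f(n)=4n. Since log_7(7) = 1 and f(n) = Θ(n^1), Case 2 applies. T(n) = O(n log n).

Answer: O(n log n)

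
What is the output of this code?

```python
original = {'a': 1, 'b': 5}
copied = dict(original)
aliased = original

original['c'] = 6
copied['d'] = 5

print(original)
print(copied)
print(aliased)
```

Key concept: dict() creates copy, assignment creates alias.
Step by step:
`original = {'a': 1, 'b': 5}` → original = {'a': 1, 'b': 5}
`copied = dict(original)` → copied = {'a': 1, 'b': 5}
`aliased = original` → aliased = {'a': 1, 'b': 5} (same object as original)
`original['c'] = 6` → original = {'a': 1, 'b': 5, 'c': 6} (same object as aliased); aliased = {'a': 1, 'b': 5, 'c': 6} (same object as original)
`copied['d'] = 5` → copied = {'a': 1, 'b': 5, 'd': 5}
`print(original)` → prints {'a': 1, 'b': 5, 'c': 6}
`print(copied)` → prints {'a': 1, 'b': 5, 'd': 5}
`print(aliased)` → prints {'a': 1, 'b': 5, 'c': 6}

Answer:
{'a': 1, 'b': 5, 'c': 6}
{'a': 1, 'b': 5, 'd': 5}
{'a': 1, 'b': 5, 'c': 6}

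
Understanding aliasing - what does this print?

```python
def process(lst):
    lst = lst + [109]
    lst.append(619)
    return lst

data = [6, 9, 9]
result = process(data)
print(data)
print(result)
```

Key concept: rebinding parameter vs mutation.
Step by step:
`data = [6, 9, 9]` → data = [6, 9, 9]
`result = process(data)` → result = [6, 9, 9, 109, 619]
`print(data)` → prints [6, 9, 9]
`print(result)` → prints [6, 9, 9, 109, 619]

Answer:
[6, 9, 9]
[6, 9, 9, 109, 619]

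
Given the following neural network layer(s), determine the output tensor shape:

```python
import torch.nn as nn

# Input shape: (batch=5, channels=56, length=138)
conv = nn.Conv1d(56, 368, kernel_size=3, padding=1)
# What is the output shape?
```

Input: (5, 56, 138) -> Output: (5, 368, 138)

Answer: (5, 368, 138)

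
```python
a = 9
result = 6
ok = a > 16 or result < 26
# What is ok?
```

Trace:
`a = 9` → a = 9
`result = 6` → result = 6
`ok = a > 16 or result < 26` → ok = True
So ok = True

Answer: True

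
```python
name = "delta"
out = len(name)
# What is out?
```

Trace:
`name = "delta"` → name = 'delta'
`out = len(name)` → out = 5
So out = 5

Answer: 5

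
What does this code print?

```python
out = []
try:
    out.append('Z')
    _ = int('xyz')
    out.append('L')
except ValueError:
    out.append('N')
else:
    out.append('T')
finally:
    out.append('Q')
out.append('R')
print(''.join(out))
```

Execution trace: 'Z' (try body) → 'N' (except ValueError) → 'Q' (finally) → 'R' (after the try/except). Output: ZNQR

Answer: ZNQR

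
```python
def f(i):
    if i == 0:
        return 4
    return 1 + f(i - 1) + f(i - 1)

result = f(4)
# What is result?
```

f(i) = 1 + 2·f(i-1), f(0)=4. Closed form: (4+1)·2^4 - 1 = 79.

Answer: 79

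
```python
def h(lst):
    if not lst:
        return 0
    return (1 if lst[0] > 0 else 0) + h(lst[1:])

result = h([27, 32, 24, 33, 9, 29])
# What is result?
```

Count of positive elements in [27, 32, 24, 33, 9, 29] = 6

Answer: 6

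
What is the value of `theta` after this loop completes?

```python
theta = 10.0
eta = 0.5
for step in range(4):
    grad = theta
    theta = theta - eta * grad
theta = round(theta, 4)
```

Gradient descent: w = 10.0 * (1 - 0.5)^4
`theta` takes the values: 10.0 → 5.0 → 2.5 → 1.25 → 0.625

Answer: 0.625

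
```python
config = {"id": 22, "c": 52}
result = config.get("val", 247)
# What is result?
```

Trace:
`config = {"id": 22, "c": 52}` → config = {'id': 22, 'c': 52}
`result = config.get("val", 247)` → result = 247
So result = 247

Answer: 247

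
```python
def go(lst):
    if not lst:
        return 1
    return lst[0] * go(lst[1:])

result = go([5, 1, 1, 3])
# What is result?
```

Product over [5, 1, 1, 3] = 5 * 1 * 1 * 3 = 15

Answer: 15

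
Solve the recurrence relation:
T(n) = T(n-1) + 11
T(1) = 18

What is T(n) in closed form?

Unrolling: T(n) = T(1) + 11·(n-1) = 18 + 11(n-1) = 11n + 7.

Answer: T(n) = 11n + 7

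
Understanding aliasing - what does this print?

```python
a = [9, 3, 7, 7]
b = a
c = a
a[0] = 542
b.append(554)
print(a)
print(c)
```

Key concept: multiple aliases.
Step by step:
`a = [9, 3, 7, 7]` → a = [9, 3, 7, 7]
`b = a` → b = [9, 3, 7, 7] (same object as a)
`c = a` → c = [9, 3, 7, 7] (same object as a, b)
`a[0] = 542` → a = [542, 3, 7, 7] (same object as b, c); b = [542, 3, 7, 7] (same object as a, c); c = [542, 3, 7, 7] (same object as a, b)
`b.append(554)` → a = [542, 3, 7, 7, 554] (same object as b, c); b = [542, 3, 7, 7, 554] (same object as a, c); c = [542, 3, 7, 7, 554] (same object as a, b)
`print(a)` → prints [542, 3, 7, 7, 554]
`print(c)` → prints [542, 3, 7, 7, 554]

Answer:
[542, 3, 7, 7, 554]
[542, 3, 7, 7, 554]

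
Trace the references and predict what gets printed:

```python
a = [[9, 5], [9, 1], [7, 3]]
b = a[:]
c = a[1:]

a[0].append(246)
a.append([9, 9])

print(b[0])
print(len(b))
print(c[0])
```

Key concept: slice with nested mutation.
Step by step:
`a = [[9, 5], [9, 1], [7, 3]]` → a = [[9, 5], [9, 1], [7, 3]]
`b = a[:]` → b = [[9, 5], [9, 1], [7, 3]]
`c = a[1:]` → c = [[9, 1], [7, 3]]
`a[0].append(246)` → a = [[9, 5, 246], [9, 1], [7, 3]]; b = [[9, 5, 246], [9, 1], [7, 3]]
`a.append([9, 9])` → a = [[9, 5, 246], [9, 1], [7, 3], [9, 9]]
`print(b[0])` → prints [9, 5, 246]
`print(len(b))` → prints 3
`print(c[0])` → prints [9, 1]

Answer:
[9, 5, 246]
3
[9, 1]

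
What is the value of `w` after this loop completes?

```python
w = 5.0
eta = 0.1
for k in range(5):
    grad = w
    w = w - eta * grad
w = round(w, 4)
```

Gradient descent: w = 5.0 * (1 - 0.1)^5
`w` takes the values: 5.0 → 4.5 → 4.05 → 3.645 → 3.2805 → 2.95245 → 2.9524

Answer: 2.9524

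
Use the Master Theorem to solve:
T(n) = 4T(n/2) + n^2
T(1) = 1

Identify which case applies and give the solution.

a=4, b=2, f(n)=n^2. log_2(4) = 2. Since c=2 = 2, Case 2 applies: T(n) = Θ(n^log_b(a) · log n) = O(n^2 log n).

Answer: O(n^2 log n) - Case 2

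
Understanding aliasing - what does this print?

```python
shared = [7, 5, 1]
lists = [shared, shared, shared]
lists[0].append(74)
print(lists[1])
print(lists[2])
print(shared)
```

Key concept: list of same reference.
Step by step:
`shared = [7, 5, 1]` → shared = [7, 5, 1]
`lists = [shared, shared, shared]` → lists = [[7, 5, 1], [7, 5, 1], [7, 5, 1]]
`lists[0].append(74)` → shared = [7, 5, 1, 74]; lists = [[7, 5, 1, 74], [7, 5, 1, 74], [7, 5, 1, 74]]
`print(lists[1])` → prints [7, 5, 1, 74]
`print(lists[2])` → prints [7, 5, 1, 74]
`print(shared)` → prints [7, 5, 1, 74]

Answer:
[7, 5, 1, 74]
[7, 5, 1, 74]
[7, 5, 1, 74]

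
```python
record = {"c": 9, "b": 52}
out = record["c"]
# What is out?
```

Trace:
`record = {"c": 9, "b": 52}` → record = {'c': 9, 'b': 52}
`out = record["c"]` → out = 9
So out = 9

Answer: 9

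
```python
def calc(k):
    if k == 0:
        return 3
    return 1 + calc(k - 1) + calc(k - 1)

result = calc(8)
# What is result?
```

calc(k) = 1 + 2·calc(k-1), calc(0)=3. Closed form: (3+1)·2^8 - 1 = 1023.

Answer: 1023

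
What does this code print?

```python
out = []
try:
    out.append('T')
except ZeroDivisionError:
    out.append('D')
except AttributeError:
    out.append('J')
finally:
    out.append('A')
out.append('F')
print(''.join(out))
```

Execution trace: 'T' (try body, no exception) → 'A' (finally) → 'F' (after the try/except). Output: TAF

Answer: TAF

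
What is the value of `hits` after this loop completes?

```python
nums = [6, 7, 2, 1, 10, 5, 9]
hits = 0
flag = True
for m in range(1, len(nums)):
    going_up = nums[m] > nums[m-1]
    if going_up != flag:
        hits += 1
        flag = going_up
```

Count direction changes in [6, 7, 2, 1, 10, 5, 9]
`hits` takes the values: 0 → 1 → 2 → 3 → 4

Answer: 4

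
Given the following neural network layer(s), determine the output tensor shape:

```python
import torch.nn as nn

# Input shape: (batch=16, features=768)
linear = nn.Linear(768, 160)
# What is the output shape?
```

Input: (16, 768) -> Output: (16, 160)

Answer: (16, 160)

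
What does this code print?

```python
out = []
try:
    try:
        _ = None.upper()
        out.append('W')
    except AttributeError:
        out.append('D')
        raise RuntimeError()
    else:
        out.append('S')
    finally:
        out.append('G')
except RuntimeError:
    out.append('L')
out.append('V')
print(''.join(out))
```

Execution trace: 'D' (inner except AttributeError) → 'G' (inner finally) → 'L' (outer except RuntimeError) → 'V' (after the try/except). Output: DGLV

Answer: DGLV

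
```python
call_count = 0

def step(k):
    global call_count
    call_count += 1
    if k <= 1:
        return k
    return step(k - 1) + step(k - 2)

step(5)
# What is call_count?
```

Calls(k) = 1 + Calls(k-1) + Calls(k-2); Calls(0)=Calls(1)=1. For k=5 this gives 15.

Answer: 15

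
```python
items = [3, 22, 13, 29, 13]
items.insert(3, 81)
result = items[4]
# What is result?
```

Trace:
`items = [3, 22, 13, 29, 13]` → items = [3, 22, 13, 29, 13]
`items.insert(3, 81)` → items = [3, 22, 13, 81, 29, 13]
`result = items[4]` → result = 29
So result = 29

Answer: 29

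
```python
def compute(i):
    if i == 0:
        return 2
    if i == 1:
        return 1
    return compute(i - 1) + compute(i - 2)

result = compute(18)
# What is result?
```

Build up from base cases: compute(0)=2, compute(1)=1, compute(2)=3, compute(3)=4, compute(4)=7, compute(5)=11, compute(6)=18, ..., compute(18)=5778

Answer: 5778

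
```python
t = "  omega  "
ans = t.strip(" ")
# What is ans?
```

Trace:
`t = "  omega  "` → t = '  omega  '
`ans = t.strip(" ")` → ans = 'omega'
So ans = 'omega'

Answer: 'omega'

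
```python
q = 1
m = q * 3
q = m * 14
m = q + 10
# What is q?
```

Trace:
`q = 1` → q = 1
`m = q * 3` → m = 3
`q = m * 14` → q = 42
`m = q + 10` → m = 52
So q = 42

Answer: 42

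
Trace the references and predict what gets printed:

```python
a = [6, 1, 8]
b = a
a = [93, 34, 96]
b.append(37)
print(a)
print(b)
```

Key concept: rebinding vs mutation: a is rebound to a new list, b still points at the original.
Step by step:
`a = [6, 1, 8]` → a = [6, 1, 8]
`b = a` → b = [6, 1, 8] (same object as a)
`a = [93, 34, 96]` → a = [93, 34, 96]
`b.append(37)` → b = [6, 1, 8, 37]
`print(a)` → prints [93, 34, 96]
`print(b)` → prints [6, 1, 8, 37]

Answer:
[93, 34, 96]
[6, 1, 8, 37]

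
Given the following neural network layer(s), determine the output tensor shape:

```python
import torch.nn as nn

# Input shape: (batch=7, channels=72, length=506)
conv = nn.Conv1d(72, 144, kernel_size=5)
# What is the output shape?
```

Input: (7, 72, 506) -> Output: (7, 144, 502)

Answer: (7, 144, 502)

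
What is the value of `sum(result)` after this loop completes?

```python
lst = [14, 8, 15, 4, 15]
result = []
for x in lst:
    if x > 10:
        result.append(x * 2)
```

Sum of doubled values > 10
`result` takes the values: [] → [28] → [28, 30] → [28, 30, 30]
So `sum(result)` = 88

Answer: 88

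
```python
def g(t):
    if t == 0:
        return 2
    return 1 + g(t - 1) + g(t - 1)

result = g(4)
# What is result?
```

g(t) = 1 + 2·g(t-1), g(0)=2. Closed form: (2+1)·2^4 - 1 = 47.

Answer: 47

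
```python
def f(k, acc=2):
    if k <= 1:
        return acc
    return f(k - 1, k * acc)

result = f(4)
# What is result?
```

Accumulator trace (n, acc): (4, 2) -> (3, 8) -> (2, 24) -> (1, 48) -> return 48

Answer: 48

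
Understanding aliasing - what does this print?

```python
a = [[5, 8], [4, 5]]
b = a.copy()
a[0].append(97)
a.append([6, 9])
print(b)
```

Key concept: shallow copy with nested lists.
Step by step:
`a = [[5, 8], [4, 5]]` → a = [[5, 8], [4, 5]]
`b = a.copy()` → b = [[5, 8], [4, 5]]
`a[0].append(97)` → a = [[5, 8, 97], [4, 5]]; b = [[5, 8, 97], [4, 5]]
`a.append([6, 9])` → a = [[5, 8, 97], [4, 5], [6, 9]]
`print(b)` → prints [[5, 8, 97], [4, 5]]

Answer: [[5, 8, 97], [4, 5]]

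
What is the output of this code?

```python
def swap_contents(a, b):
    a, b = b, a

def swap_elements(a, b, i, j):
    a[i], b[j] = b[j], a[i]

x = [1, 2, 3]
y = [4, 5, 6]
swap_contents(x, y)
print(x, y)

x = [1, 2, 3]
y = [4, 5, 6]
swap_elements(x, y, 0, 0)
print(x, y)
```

Key concept: parameter rebinding vs mutation.
Step by step:
`x = [1, 2, 3]` → x = [1, 2, 3]
`y = [4, 5, 6]` → y = [4, 5, 6]
`swap_contents(x, y)` → no visible change to tracked variables
`print(x, y)` → prints [1, 2, 3] [4, 5, 6]
`x = [1, 2, 3]` → x = [1, 2, 3]
`y = [4, 5, 6]` → y = [4, 5, 6]
`swap_elements(x, y, 0, 0)` → x = [4, 2, 3]; y = [1, 5, 6]
`print(x, y)` → prints [4, 2, 3] [1, 5, 6]

Answer:
[1, 2, 3] [4, 5, 6]
[4, 2, 3] [1, 5, 6]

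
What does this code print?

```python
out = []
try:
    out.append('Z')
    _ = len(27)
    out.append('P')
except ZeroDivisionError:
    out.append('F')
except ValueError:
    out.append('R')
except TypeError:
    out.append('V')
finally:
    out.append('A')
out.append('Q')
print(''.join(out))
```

Execution trace: 'Z' (try body) → 'V' (except TypeError) → 'A' (finally) → 'Q' (after the try/except). Output: ZVAQ

Answer: ZVAQ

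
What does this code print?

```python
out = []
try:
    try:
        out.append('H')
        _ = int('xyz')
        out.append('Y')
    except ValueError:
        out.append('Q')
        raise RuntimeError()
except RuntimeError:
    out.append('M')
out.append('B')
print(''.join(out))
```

Execution trace: 'H' (inner try body) → 'Q' (inner except ValueError) → 'M' (outer except RuntimeError) → 'B' (after the try/except). Output: HQMB

Answer: HQMB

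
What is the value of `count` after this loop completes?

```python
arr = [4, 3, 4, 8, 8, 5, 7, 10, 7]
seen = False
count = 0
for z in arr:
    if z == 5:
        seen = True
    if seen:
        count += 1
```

Count elements after first 5 in [4, 3, 4, 8, 8, 5, 7, 10, 7]
`count` takes the values: 0 → 1 → 2 → 3 → 4

Answer: 4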